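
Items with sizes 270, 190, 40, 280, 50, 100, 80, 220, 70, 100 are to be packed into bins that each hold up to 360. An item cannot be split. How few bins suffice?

Total = 280 + 270 + 220 + 190 + 100 + 100 + 80 + 70 + 50 + 40 = 1400.
Lower bound: ⌈1400/360⌉ = 4 bins.
A packing using 4 bins:
  bin 1: 280 + 80 = 360
  bin 2: 270 + 70 = 340
  bin 3: 220 + 100 + 40 = 360
  bin 4: 190 + 100 + 50 = 340
This matches the lower bound, so 4 is optimal.

4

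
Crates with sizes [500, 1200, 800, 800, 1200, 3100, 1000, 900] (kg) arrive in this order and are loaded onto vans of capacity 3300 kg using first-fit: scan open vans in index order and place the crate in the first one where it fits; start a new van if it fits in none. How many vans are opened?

  500 → van 1 (new)  [load 500/3300]
  1200 → van 1  [load 1700/3300]
  800 → van 1  [load 2500/3300]
  800 → van 1  [load 3300/3300]
  1200 → van 2 (new)  [load 1200/3300]
  3100 → van 3 (new)  [load 3100/3300]
  1000 → van 2  [load 2200/3300]
  900 → van 2  [load 3100/3300]
3 vans opened.

3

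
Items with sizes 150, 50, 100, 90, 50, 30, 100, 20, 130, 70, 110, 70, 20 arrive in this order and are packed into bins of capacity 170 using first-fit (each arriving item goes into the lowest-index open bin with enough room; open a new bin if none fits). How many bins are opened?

  150 → bin 1 (new)  [load 150/170]
  50 → bin 2 (new)  [load 50/170]
  100 → bin 2  [load 150/170]
  90 → bin 3 (new)  [load 90/170]
  50 → bin 3  [load 140/170]
  30 → bin 3  [load 170/170]
  100 → bin 4 (new)  [load 100/170]
  20 → bin 1  [load 170/170]
  130 → bin 5 (new)  [load 130/170]
  70 → bin 4  [load 170/170]
  110 → bin 6 (new)  [load 110/170]
  70 → bin 7 (new)  [load 70/170]
  20 → bin 2  [load 170/170]
7 bins opened.

7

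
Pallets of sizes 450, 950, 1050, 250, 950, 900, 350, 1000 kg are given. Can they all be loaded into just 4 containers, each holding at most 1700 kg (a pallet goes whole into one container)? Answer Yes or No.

Total = 5900 kg; ⌈5900/1700⌉ = 4.
5 pallets each exceed half the capacity and cannot share a container, forcing at least 5 containers.
At least 5 containers are required, but only 4 are allowed.

No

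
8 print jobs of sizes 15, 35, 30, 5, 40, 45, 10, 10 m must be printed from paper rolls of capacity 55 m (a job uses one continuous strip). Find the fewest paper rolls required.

Total = 45 + 40 + 35 + 30 + 15 + 10 + 10 + 5 = 190 m.
Lower bound: ⌈190/55⌉ = 4 paper rolls.
A packing using 4 paper rolls:
  roll 1: 45 + 10 = 55
  roll 2: 40 + 15 = 55
  roll 3: 35 + 10 + 5 = 50
  roll 4: 30 = 30
This matches the lower bound, so 4 is optimal.

4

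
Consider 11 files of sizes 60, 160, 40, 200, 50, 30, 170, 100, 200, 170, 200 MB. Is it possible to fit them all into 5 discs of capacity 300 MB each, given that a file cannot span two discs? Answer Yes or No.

Total = 1380 MB; ⌈1380/300⌉ = 5.
6 files each exceed half the capacity and cannot share a disc, forcing at least 6 discs.
At least 6 discs are required, but only 5 are allowed.

No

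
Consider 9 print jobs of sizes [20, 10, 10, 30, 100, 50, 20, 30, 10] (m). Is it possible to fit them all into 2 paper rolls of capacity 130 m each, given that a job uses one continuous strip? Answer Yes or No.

Total = 280 m; ⌈280/130⌉ = 3.
At least 3 paper rolls are required, but only 2 are allowed.

No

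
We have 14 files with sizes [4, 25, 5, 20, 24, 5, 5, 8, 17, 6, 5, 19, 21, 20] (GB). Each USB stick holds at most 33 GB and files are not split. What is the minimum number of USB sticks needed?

Total = 25 + 24 + 21 + 20 + 20 + 19 + 17 + 8 + 6 + 5 + 5 + 5 + 5 + 4 = 184 GB.
Lower bound: ⌈184/33⌉ = 6 USB sticks.
Also, 7 files each exceed 33/2 GB, and no two of those can share a USB stick, so at least 7 USB sticks are needed.
A packing using 7 USB sticks:
  USB stick 1: 25 + 8 = 33
  USB stick 2: 24 + 6 = 30
  USB stick 3: 21 + 5 + 5 = 31
  USB stick 4: 20 + 5 + 5 = 30
  USB stick 5: 20 + 4 = 24
  USB stick 6: 19 = 19
  USB stick 7: 17 = 17
This matches the lower bound, so 7 is optimal.

7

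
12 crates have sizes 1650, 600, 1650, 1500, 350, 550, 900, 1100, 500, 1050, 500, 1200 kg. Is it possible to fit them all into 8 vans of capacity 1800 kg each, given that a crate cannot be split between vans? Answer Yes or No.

A valid assignment using 7 vans:
  van 1: 1650 = 1650
  van 2: 1650 = 1650
  van 3: 1500 = 1500
  van 4: 1200 + 600 = 1800
  van 5: 1100 + 550 = 1650
  van 6: 1050 + 500 = 1550
  van 7: 900 + 500 + 350 = 1750
That uses only 7 ≤ 8, so 8 vans are enough.

Yes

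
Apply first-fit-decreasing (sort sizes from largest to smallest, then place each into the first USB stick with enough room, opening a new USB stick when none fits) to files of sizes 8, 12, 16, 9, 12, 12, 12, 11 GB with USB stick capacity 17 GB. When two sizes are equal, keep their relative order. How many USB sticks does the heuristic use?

7

Sorted descending: 16, 12, 12, 12, 12, 11, 9, 8.
  16 → USB stick 1 (new)  [load 16/17]
  12 → USB stick 2 (new)  [load 12/17]
  12 → USB stick 3 (new)  [load 12/17]
  12 → USB stick 4 (new)  [load 12/17]
  12 → USB stick 5 (new)  [load 12/17]
  11 → USB stick 6 (new)  [load 11/17]
  9 → USB stick 7 (new)  [load 9/17]
  8 → USB stick 7  [load 17/17]
7 USB sticks opened.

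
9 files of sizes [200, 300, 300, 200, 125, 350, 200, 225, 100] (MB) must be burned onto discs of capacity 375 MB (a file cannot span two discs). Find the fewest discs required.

7

Total = 350 + 300 + 300 + 225 + 200 + 200 + 200 + 125 + 100 = 2000 MB.
Lower bound: ⌈2000/375⌉ = 6 discs.
Also, 7 files each exceed 375/2 MB, and no two of those can share a disc, so at least 7 discs are needed.
A packing using 7 discs:
  disc 1: 350 = 350
  disc 2: 300 = 300
  disc 3: 300 = 300
  disc 4: 225 + 125 = 350
  disc 5: 200 + 100 = 300
  disc 6: 200 = 200
  disc 7: 200 = 200
This matches the lower bound, so 7 is optimal.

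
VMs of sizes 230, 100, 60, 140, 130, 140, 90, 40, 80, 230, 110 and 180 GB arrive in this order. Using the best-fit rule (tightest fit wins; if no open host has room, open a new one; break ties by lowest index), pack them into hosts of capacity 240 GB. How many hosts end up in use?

  230 → host 1 (new)  [load 230/240]
  100 → host 2 (new)  [load 100/240]
  60 → host 2  [load 160/240]
  140 → host 3 (new)  [load 140/240]
  130 → host 4 (new)  [load 130/240]
  140 → host 5 (new)  [load 140/240]
  90 → host 3  [load 230/240]
  40 → host 2  [load 200/240]
  80 → host 5  [load 220/240]
  230 → host 6 (new)  [load 230/240]
  110 → host 4  [load 240/240]
  180 → host 7 (new)  [load 180/240]
7 hosts opened.

7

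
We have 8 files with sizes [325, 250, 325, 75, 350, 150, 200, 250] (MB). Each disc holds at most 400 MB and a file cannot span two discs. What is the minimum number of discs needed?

Total = 350 + 325 + 325 + 250 + 250 + 200 + 150 + 75 = 1925 MB.
Lower bound: ⌈1925/400⌉ = 5 discs.
A packing using 6 discs:
  disc 1: 350 = 350
  disc 2: 325 + 75 = 400
  disc 3: 325 = 325
  disc 4: 250 + 150 = 400
  disc 5: 250 = 250
  disc 6: 200 = 200
No arrangement into 5 discs stays within capacity, so 6 is optimal.

6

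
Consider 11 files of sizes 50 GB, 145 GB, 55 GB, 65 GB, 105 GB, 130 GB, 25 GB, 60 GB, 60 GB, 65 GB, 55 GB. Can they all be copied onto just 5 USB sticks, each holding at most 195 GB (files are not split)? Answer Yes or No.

Yes

A valid assignment using 5 USB sticks:
  USB stick 1: 145 + 50 = 195
  USB stick 2: 130 + 65 = 195
  USB stick 3: 105 + 65 + 25 = 195
  USB stick 4: 60 + 60 + 55 = 175
  USB stick 5: 55 = 55
Every load is within 195 GB, so 5 USB sticks suffice.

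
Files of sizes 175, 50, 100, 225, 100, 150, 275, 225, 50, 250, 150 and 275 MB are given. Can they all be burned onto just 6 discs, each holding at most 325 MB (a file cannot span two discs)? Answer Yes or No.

Total = 2025 MB; ⌈2025/325⌉ = 7.
At least 7 discs are required, but only 6 are allowed.

No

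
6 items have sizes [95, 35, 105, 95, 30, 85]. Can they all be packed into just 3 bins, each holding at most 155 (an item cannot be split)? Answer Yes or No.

No

Total = 445; ⌈445/155⌉ = 3.
4 items each exceed half the capacity and cannot share a bin, forcing at least 4 bins.
At least 4 bins are required, but only 3 are allowed.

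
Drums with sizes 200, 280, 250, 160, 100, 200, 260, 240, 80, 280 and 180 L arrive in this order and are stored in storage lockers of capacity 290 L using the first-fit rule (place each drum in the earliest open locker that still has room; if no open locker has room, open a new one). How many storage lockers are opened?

  200 → locker 1 (new)  [load 200/290]
  280 → locker 2 (new)  [load 280/290]
  250 → locker 3 (new)  [load 250/290]
  160 → locker 4 (new)  [load 160/290]
  100 → locker 4  [load 260/290]
  200 → locker 5 (new)  [load 200/290]
  260 → locker 6 (new)  [load 260/290]
  240 → locker 7 (new)  [load 240/290]
  80 → locker 1  [load 280/290]
  280 → locker 8 (new)  [load 280/290]
  180 → locker 9 (new)  [load 180/290]
9 storage lockers opened.

9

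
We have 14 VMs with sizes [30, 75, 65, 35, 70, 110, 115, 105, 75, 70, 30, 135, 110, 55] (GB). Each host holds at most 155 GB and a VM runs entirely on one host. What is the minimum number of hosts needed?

8

Total = 135 + 115 + 110 + 110 + 105 + 75 + 75 + 70 + 70 + 65 + 55 + 35 + 30 + 30 = 1080 GB.
Lower bound: ⌈1080/155⌉ = 7 hosts.
A packing using 8 hosts:
  host 1: 135 = 135
  host 2: 115 + 35 = 150
  host 3: 110 + 30 = 140
  host 4: 110 + 30 = 140
  host 5: 105 = 105
  host 6: 75 + 75 = 150
  host 7: 70 + 70 = 140
  host 8: 65 + 55 = 120
No arrangement into 7 hosts stays within capacity, so 8 is optimal.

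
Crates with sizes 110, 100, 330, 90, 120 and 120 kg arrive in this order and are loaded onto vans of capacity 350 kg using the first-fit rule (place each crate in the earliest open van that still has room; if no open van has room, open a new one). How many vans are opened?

3

  110 → van 1 (new)  [load 110/350]
  100 → van 1  [load 210/350]
  330 → van 2 (new)  [load 330/350]
  90 → van 1  [load 300/350]
  120 → van 3 (new)  [load 120/350]
  120 → van 3  [load 240/350]
3 vans opened.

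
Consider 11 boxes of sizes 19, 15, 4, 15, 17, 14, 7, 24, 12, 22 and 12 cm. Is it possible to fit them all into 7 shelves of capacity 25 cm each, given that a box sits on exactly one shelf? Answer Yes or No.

Total = 161 cm; ⌈161/25⌉ = 7.
The bound of 7 does not rule out 7, but exhaustive search shows no assignment into 7 shelves of capacity 25 cm exists — the minimum is 8.

No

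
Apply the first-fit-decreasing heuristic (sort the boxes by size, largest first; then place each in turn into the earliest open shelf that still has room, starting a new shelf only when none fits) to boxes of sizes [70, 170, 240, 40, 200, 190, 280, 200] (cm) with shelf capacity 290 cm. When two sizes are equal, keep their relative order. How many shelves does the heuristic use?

6

Sorted descending: 280, 240, 200, 200, 190, 170, 70, 40.
  280 → shelf 1 (new)  [load 280/290]
  240 → shelf 2 (new)  [load 240/290]
  200 → shelf 3 (new)  [load 200/290]
  200 → shelf 4 (new)  [load 200/290]
  190 → shelf 5 (new)  [load 190/290]
  170 → shelf 6 (new)  [load 170/290]
  70 → shelf 3  [load 270/290]
  40 → shelf 2  [load 280/290]
6 shelves opened.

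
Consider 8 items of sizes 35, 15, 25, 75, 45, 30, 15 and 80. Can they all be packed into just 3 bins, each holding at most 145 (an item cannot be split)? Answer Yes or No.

A valid assignment using 3 bins:
  bin 1: 80 + 45 + 15 = 140
  bin 2: 75 + 35 + 30 = 140
  bin 3: 25 + 15 = 40
Every load is within 145, so 3 bins suffice.

Yes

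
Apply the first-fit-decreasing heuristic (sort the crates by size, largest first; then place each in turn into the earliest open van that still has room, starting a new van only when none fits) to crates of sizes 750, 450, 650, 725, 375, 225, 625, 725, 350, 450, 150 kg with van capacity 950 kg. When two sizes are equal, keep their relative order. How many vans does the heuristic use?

Sorted descending: 750, 725, 725, 650, 625, 450, 450, 375, 350, 225, 150.
  750 → van 1 (new)  [load 750/950]
  725 → van 2 (new)  [load 725/950]
  725 → van 3 (new)  [load 725/950]
  650 → van 4 (new)  [load 650/950]
  625 → van 5 (new)  [load 625/950]
  450 → van 6 (new)  [load 450/950]
  450 → van 6  [load 900/950]
  375 → van 7 (new)  [load 375/950]
  350 → van 7  [load 725/950]
  225 → van 2  [load 950/950]
  150 → van 1  [load 900/950]
7 vans opened.

7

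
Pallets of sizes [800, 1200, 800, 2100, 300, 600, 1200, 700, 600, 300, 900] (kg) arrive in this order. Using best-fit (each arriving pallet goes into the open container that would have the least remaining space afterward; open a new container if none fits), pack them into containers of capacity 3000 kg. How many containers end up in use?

  800 → container 1 (new)  [load 800/3000]
  1200 → container 1  [load 2000/3000]
  800 → container 1  [load 2800/3000]
  2100 → container 2 (new)  [load 2100/3000]
  300 → container 2  [load 2400/3000]
  600 → container 2  [load 3000/3000]
  1200 → container 3 (new)  [load 1200/3000]
  700 → container 3  [load 1900/3000]
  600 → container 3  [load 2500/3000]
  300 → container 3  [load 2800/3000]
  900 → container 4 (new)  [load 900/3000]
4 containers opened.

4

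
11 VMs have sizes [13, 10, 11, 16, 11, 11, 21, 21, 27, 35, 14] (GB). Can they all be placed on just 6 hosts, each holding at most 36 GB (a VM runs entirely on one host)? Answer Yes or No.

Yes

A valid assignment using 6 hosts:
  host 1: 35 = 35
  host 2: 27 = 27
  host 3: 21 + 14 = 35
  host 4: 21 + 13 = 34
  host 5: 16 + 11 = 27
  host 6: 11 + 11 + 10 = 32
Every load is within 36 GB, so 6 hosts suffice.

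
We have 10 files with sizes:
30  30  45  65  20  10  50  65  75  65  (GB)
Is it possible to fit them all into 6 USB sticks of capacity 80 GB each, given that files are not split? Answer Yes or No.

Total = 455 GB; ⌈455/80⌉ = 6.
The bound of 6 does not rule out 6, but exhaustive search shows no assignment into 6 USB sticks of capacity 80 GB exists — the minimum is 7.

No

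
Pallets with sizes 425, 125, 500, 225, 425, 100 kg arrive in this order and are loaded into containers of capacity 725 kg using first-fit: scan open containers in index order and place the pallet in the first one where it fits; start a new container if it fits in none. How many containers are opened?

  425 → container 1 (new)  [load 425/725]
  125 → container 1  [load 550/725]
  500 → container 2 (new)  [load 500/725]
  225 → container 2  [load 725/725]
  425 → container 3 (new)  [load 425/725]
  100 → container 1  [load 650/725]
3 containers opened.

3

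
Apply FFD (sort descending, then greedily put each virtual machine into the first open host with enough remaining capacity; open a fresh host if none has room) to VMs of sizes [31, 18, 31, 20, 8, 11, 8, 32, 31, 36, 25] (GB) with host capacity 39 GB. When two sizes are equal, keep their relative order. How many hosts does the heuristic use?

Sorted descending: 36, 32, 31, 31, 31, 25, 20, 18, 11, 8, 8.
  36 → host 1 (new)  [load 36/39]
  32 → host 2 (new)  [load 32/39]
  31 → host 3 (new)  [load 31/39]
  31 → host 4 (new)  [load 31/39]
  31 → host 5 (new)  [load 31/39]
  25 → host 6 (new)  [load 25/39]
  20 → host 7 (new)  [load 20/39]
  18 → host 7  [load 38/39]
  11 → host 6  [load 36/39]
  8 → host 3  [load 39/39]
  8 → host 4  [load 39/39]
7 hosts opened.

7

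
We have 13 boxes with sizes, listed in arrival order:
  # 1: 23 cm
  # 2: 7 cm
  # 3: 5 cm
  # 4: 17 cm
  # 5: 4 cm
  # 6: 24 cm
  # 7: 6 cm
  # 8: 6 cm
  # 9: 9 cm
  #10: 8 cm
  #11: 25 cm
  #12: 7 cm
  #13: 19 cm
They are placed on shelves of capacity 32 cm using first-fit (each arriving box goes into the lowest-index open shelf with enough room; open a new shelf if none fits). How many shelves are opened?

  23 → shelf 1 (new)  [load 23/32]
  7 → shelf 1  [load 30/32]
  5 → shelf 2 (new)  [load 5/32]
  17 → shelf 2  [load 22/32]
  4 → shelf 2  [load 26/32]
  24 → shelf 3 (new)  [load 24/32]
  6 → shelf 2  [load 32/32]
  6 → shelf 3  [load 30/32]
  9 → shelf 4 (new)  [load 9/32]
  8 → shelf 4  [load 17/32]
  25 → shelf 5 (new)  [load 25/32]
  7 → shelf 4  [load 24/32]
  19 → shelf 6 (new)  [load 19/32]
6 shelves opened.

6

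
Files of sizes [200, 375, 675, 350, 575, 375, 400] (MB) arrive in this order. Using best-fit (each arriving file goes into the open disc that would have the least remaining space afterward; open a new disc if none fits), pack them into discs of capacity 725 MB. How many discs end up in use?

  200 → disc 1 (new)  [load 200/725]
  375 → disc 1  [load 575/725]
  675 → disc 2 (new)  [load 675/725]
  350 → disc 3 (new)  [load 350/725]
  575 → disc 4 (new)  [load 575/725]
  375 → disc 3  [load 725/725]
  400 → disc 5 (new)  [load 400/725]
5 discs opened.

5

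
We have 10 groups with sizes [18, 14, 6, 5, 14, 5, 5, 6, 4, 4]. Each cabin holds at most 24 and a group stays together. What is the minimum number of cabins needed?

Total = 18 + 14 + 14 + 6 + 6 + 5 + 5 + 5 + 4 + 4 = 81.
Lower bound: ⌈81/24⌉ = 4 cabins.
A packing using 4 cabins:
  cabin 1: 18 + 6 = 24
  cabin 2: 14 + 6 + 4 = 24
  cabin 3: 14 + 5 + 5 = 24
  cabin 4: 5 + 4 = 9
This matches the lower bound, so 4 is optimal.

4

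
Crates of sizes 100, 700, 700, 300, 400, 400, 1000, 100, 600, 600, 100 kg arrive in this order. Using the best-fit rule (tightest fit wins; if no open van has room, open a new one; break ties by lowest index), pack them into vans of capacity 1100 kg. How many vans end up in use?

  100 → van 1 (new)  [load 100/1100]
  700 → van 1  [load 800/1100]
  700 → van 2 (new)  [load 700/1100]
  300 → van 1  [load 1100/1100]
  400 → van 2  [load 1100/1100]
  400 → van 3 (new)  [load 400/1100]
  1000 → van 4 (new)  [load 1000/1100]
  100 → van 4  [load 1100/1100]
  600 → van 3  [load 1000/1100]
  600 → van 5 (new)  [load 600/1100]
  100 → van 3  [load 1100/1100]
5 vans opened.

5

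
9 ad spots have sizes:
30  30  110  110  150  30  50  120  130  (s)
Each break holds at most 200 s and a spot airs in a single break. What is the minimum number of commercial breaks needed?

Total = 150 + 130 + 120 + 110 + 110 + 50 + 30 + 30 + 30 = 760 s.
Lower bound: ⌈760/200⌉ = 4 commercial breaks.
Also, 5 ad spots each exceed 100 s, and no two of those can share a break, so at least 5 commercial breaks are needed.
A packing using 5 commercial breaks:
  break 1: 150 + 50 = 200
  break 2: 130 + 30 + 30 = 190
  break 3: 120 + 30 = 150
  break 4: 110 = 110
  break 5: 110 = 110
This matches the lower bound, so 5 is optimal.

5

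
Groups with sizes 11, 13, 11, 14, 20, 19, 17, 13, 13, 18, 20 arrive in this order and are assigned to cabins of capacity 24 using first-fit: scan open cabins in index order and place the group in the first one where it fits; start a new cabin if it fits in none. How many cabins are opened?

  11 → cabin 1 (new)  [load 11/24]
  13 → cabin 1  [load 24/24]
  11 → cabin 2 (new)  [load 11/24]
  14 → cabin 3 (new)  [load 14/24]
  20 → cabin 4 (new)  [load 20/24]
  19 → cabin 5 (new)  [load 19/24]
  17 → cabin 6 (new)  [load 17/24]
  13 → cabin 2  [load 24/24]
  13 → cabin 7 (new)  [load 13/24]
  18 → cabin 8 (new)  [load 18/24]
  20 → cabin 9 (new)  [load 20/24]
9 cabins opened.

9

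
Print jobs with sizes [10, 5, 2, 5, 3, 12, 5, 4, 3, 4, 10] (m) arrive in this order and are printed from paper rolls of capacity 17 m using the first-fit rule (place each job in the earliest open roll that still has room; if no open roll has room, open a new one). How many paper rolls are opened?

4

  10 → roll 1 (new)  [load 10/17]
  5 → roll 1  [load 15/17]
  2 → roll 1  [load 17/17]
  5 → roll 2 (new)  [load 5/17]
  3 → roll 2  [load 8/17]
  12 → roll 3 (new)  [load 12/17]
  5 → roll 2  [load 13/17]
  4 → roll 2  [load 17/17]
  3 → roll 3  [load 15/17]
  4 → roll 4 (new)  [load 4/17]
  10 → roll 4  [load 14/17]
4 paper rolls opened.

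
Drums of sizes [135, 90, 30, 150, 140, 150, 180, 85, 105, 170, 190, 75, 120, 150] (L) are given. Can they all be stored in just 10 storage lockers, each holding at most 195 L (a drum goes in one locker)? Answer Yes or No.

No

Total = 1770 L; ⌈1770/195⌉ = 10.
The bound of 10 does not rule out 10, but exhaustive search shows no assignment into 10 storage lockers of capacity 195 L exists — the minimum is 11.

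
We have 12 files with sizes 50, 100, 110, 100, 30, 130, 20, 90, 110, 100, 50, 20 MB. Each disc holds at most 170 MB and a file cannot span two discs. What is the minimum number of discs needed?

7

Total = 130 + 110 + 110 + 100 + 100 + 100 + 90 + 50 + 50 + 30 + 20 + 20 = 910 MB.
Lower bound: ⌈910/170⌉ = 6 discs.
Also, 7 files each exceed 85 MB, and no two of those can share a disc, so at least 7 discs are needed.
A packing using 7 discs:
  disc 1: 130 + 30 = 160
  disc 2: 110 + 50 = 160
  disc 3: 110 + 50 = 160
  disc 4: 100 + 20 + 20 = 140
  disc 5: 100 = 100
  disc 6: 100 = 100
  disc 7: 90 = 90
This matches the lower bound, so 7 is optimal.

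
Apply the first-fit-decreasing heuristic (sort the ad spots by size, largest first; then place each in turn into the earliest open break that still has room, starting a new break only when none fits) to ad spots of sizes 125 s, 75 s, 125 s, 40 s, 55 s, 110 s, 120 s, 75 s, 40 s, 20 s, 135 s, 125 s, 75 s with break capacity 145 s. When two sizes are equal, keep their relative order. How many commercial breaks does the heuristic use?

9

Sorted descending: 135, 125, 125, 125, 120, 110, 75, 75, 75, 55, 40, 40, 20.
  135 → break 1 (new)  [load 135/145]
  125 → break 2 (new)  [load 125/145]
  125 → break 3 (new)  [load 125/145]
  125 → break 4 (new)  [load 125/145]
  120 → break 5 (new)  [load 120/145]
  110 → break 6 (new)  [load 110/145]
  75 → break 7 (new)  [load 75/145]
  75 → break 8 (new)  [load 75/145]
  75 → break 9 (new)  [load 75/145]
  55 → break 7  [load 130/145]
  40 → break 8  [load 115/145]
  40 → break 9  [load 115/145]
  20 → break 2  [load 145/145]
9 commercial breaks opened.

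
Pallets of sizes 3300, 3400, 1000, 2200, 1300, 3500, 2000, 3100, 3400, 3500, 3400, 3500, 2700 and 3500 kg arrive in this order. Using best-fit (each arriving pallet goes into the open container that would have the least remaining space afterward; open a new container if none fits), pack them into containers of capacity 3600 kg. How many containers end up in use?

  3300 → container 1 (new)  [load 3300/3600]
  3400 → container 2 (new)  [load 3400/3600]
  1000 → container 3 (new)  [load 1000/3600]
  2200 → container 3  [load 3200/3600]
  1300 → container 4 (new)  [load 1300/3600]
  3500 → container 5 (new)  [load 3500/3600]
  2000 → container 4  [load 3300/3600]
  3100 → container 6 (new)  [load 3100/3600]
  3400 → container 7 (new)  [load 3400/3600]
  3500 → container 8 (new)  [load 3500/3600]
  3400 → container 9 (new)  [load 3400/3600]
  3500 → container 10 (new)  [load 3500/3600]
  2700 → container 11 (new)  [load 2700/3600]
  3500 → container 12 (new)  [load 3500/3600]
12 containers opened.

12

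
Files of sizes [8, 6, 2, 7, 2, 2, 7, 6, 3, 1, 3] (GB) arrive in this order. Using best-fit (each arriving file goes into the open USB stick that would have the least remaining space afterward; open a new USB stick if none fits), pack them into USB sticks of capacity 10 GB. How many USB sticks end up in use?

  8 → USB stick 1 (new)  [load 8/10]
  6 → USB stick 2 (new)  [load 6/10]
  2 → USB stick 1  [load 10/10]
  7 → USB stick 3 (new)  [load 7/10]
  2 → USB stick 3  [load 9/10]
  2 → USB stick 2  [load 8/10]
  7 → USB stick 4 (new)  [load 7/10]
  6 → USB stick 5 (new)  [load 6/10]
  3 → USB stick 4  [load 10/10]
  1 → USB stick 3  [load 10/10]
  3 → USB stick 5  [load 9/10]
5 USB sticks opened.

5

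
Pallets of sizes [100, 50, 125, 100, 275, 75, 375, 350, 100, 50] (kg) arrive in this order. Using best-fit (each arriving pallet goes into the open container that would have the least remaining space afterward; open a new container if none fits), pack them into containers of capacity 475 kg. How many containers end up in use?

  100 → container 1 (new)  [load 100/475]
  50 → container 1  [load 150/475]
  125 → container 1  [load 275/475]
  100 → container 1  [load 375/475]
  275 → container 2 (new)  [load 275/475]
  75 → container 1  [load 450/475]
  375 → container 3 (new)  [load 375/475]
  350 → container 4 (new)  [load 350/475]
  100 → container 3  [load 475/475]
  50 → container 4  [load 400/475]
4 containers opened.

4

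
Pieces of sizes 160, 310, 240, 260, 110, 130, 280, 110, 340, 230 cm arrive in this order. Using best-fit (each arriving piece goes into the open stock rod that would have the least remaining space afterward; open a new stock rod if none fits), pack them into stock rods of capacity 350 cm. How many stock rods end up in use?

7

  160 → stock rod 1 (new)  [load 160/350]
  310 → stock rod 2 (new)  [load 310/350]
  240 → stock rod 3 (new)  [load 240/350]
  260 → stock rod 4 (new)  [load 260/350]
  110 → stock rod 3  [load 350/350]
  130 → stock rod 1  [load 290/350]
  280 → stock rod 5 (new)  [load 280/350]
  110 → stock rod 6 (new)  [load 110/350]
  340 → stock rod 7 (new)  [load 340/350]
  230 → stock rod 6  [load 340/350]
7 stock rods opened.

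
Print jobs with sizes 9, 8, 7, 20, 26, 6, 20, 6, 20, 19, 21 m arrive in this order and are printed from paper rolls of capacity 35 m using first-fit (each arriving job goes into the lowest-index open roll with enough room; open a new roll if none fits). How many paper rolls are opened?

7

  9 → roll 1 (new)  [load 9/35]
  8 → roll 1  [load 17/35]
  7 → roll 1  [load 24/35]
  20 → roll 2 (new)  [load 20/35]
  26 → roll 3 (new)  [load 26/35]
  6 → roll 1  [load 30/35]
  20 → roll 4 (new)  [load 20/35]
  6 → roll 2  [load 26/35]
  20 → roll 5 (new)  [load 20/35]
  19 → roll 6 (new)  [load 19/35]
  21 → roll 7 (new)  [load 21/35]
7 paper rolls opened.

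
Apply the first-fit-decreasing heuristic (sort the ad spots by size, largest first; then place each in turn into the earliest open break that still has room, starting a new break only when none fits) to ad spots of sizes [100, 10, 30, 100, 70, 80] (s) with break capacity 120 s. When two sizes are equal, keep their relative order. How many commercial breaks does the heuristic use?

Sorted descending: 100, 100, 80, 70, 30, 10.
  100 → break 1 (new)  [load 100/120]
  100 → break 2 (new)  [load 100/120]
  80 → break 3 (new)  [load 80/120]
  70 → break 4 (new)  [load 70/120]
  30 → break 3  [load 110/120]
  10 → break 1  [load 110/120]
4 commercial breaks opened.

4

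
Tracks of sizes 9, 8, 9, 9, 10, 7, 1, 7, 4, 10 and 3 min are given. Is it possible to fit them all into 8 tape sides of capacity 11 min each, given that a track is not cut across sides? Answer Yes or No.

Yes

A valid assignment using 8 tape sides:
  side 1: 10 + 1 = 11
  side 2: 10 = 10
  side 3: 9 = 9
  side 4: 9 = 9
  side 5: 9 = 9
  side 6: 8 + 3 = 11
  side 7: 7 + 4 = 11
  side 8: 7 = 7
Every load is within 11 min, so 8 tape sides suffice.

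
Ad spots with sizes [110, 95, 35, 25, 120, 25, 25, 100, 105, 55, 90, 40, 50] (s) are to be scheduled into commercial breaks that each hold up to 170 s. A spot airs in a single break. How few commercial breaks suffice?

Total = 120 + 110 + 105 + 100 + 95 + 90 + 55 + 50 + 40 + 35 + 25 + 25 + 25 = 875 s.
Lower bound: ⌈875/170⌉ = 6 commercial breaks.
A packing using 6 commercial breaks:
  break 1: 120 + 50 = 170
  break 2: 110 + 55 = 165
  break 3: 105 + 40 + 25 = 170
  break 4: 100 + 35 + 25 = 160
  break 5: 95 + 25 = 120
  break 6: 90 = 90
This matches the lower bound, so 6 is optimal.

6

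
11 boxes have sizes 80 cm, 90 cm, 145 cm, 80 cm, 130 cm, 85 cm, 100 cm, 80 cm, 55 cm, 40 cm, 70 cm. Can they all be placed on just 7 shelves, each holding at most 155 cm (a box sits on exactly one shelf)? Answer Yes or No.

No

Total = 955 cm; ⌈955/155⌉ = 7.
8 boxes each exceed half the capacity and cannot share a shelf, forcing at least 8 shelves.
At least 8 shelves are required, but only 7 are allowed.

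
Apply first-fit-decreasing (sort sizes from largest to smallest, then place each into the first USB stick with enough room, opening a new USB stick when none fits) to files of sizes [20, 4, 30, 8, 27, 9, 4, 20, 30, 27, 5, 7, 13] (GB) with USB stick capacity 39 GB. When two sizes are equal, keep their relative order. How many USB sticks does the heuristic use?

Sorted descending: 30, 30, 27, 27, 20, 20, 13, 9, 8, 7, 5, 4, 4.
  30 → USB stick 1 (new)  [load 30/39]
  30 → USB stick 2 (new)  [load 30/39]
  27 → USB stick 3 (new)  [load 27/39]
  27 → USB stick 4 (new)  [load 27/39]
  20 → USB stick 5 (new)  [load 20/39]
  20 → USB stick 6 (new)  [load 20/39]
  13 → USB stick 5  [load 33/39]
  9 → USB stick 1  [load 39/39]
  8 → USB stick 2  [load 38/39]
  7 → USB stick 3  [load 34/39]
  5 → USB stick 3  [load 39/39]
  4 → USB stick 4  [load 31/39]
  4 → USB stick 4  [load 35/39]
6 USB sticks opened.

6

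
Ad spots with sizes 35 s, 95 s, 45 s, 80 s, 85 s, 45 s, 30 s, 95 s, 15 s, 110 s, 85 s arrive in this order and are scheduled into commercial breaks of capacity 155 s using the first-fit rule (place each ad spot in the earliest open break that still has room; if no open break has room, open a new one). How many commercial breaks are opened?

  35 → break 1 (new)  [load 35/155]
  95 → break 1  [load 130/155]
  45 → break 2 (new)  [load 45/155]
  80 → break 2  [load 125/155]
  85 → break 3 (new)  [load 85/155]
  45 → break 3  [load 130/155]
  30 → break 2  [load 155/155]
  95 → break 4 (new)  [load 95/155]
  15 → break 1  [load 145/155]
  110 → break 5 (new)  [load 110/155]
  85 → break 6 (new)  [load 85/155]
6 commercial breaks opened.

6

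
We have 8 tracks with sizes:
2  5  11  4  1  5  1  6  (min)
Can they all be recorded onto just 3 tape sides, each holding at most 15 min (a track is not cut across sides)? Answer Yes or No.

A valid assignment using 3 tape sides:
  side 1: 11 + 4 = 15
  side 2: 6 + 5 + 2 + 1 + 1 = 15
  side 3: 5 = 5
Every load is within 15 min, so 3 tape sides suffice.

Yes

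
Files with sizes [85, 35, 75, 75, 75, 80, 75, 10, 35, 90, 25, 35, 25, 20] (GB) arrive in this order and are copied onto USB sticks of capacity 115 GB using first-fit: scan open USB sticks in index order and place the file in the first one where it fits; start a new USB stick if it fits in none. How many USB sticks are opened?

  85 → USB stick 1 (new)  [load 85/115]
  35 → USB stick 2 (new)  [load 35/115]
  75 → USB stick 2  [load 110/115]
  75 → USB stick 3 (new)  [load 75/115]
  75 → USB stick 4 (new)  [load 75/115]
  80 → USB stick 5 (new)  [load 80/115]
  75 → USB stick 6 (new)  [load 75/115]
  10 → USB stick 1  [load 95/115]
  35 → USB stick 3  [load 110/115]
  90 → USB stick 7 (new)  [load 90/115]
  25 → USB stick 4  [load 100/115]
  35 → USB stick 5  [load 115/115]
  25 → USB stick 6  [load 100/115]
  20 → USB stick 1  [load 115/115]
7 USB sticks opened.

7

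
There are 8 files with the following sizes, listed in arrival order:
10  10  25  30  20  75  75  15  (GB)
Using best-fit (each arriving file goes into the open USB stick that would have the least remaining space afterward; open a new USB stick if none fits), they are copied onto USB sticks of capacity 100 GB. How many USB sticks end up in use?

  10 → USB stick 1 (new)  [load 10/100]
  10 → USB stick 1  [load 20/100]
  25 → USB stick 1  [load 45/100]
  30 → USB stick 1  [load 75/100]
  20 → USB stick 1  [load 95/100]
  75 → USB stick 2 (new)  [load 75/100]
  75 → USB stick 3 (new)  [load 75/100]
  15 → USB stick 2  [load 90/100]
3 USB sticks opened.

3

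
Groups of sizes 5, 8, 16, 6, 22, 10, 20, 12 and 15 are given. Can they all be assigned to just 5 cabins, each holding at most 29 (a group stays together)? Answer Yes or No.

A valid assignment using 5 cabins:
  cabin 1: 22 + 6 = 28
  cabin 2: 20 + 8 = 28
  cabin 3: 16 + 12 = 28
  cabin 4: 15 + 10 = 25
  cabin 5: 5 = 5
Every load is within 29, so 5 cabins suffice.

Yes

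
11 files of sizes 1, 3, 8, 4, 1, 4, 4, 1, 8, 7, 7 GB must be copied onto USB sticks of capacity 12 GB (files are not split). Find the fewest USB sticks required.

Total = 8 + 8 + 7 + 7 + 4 + 4 + 4 + 3 + 1 + 1 + 1 = 48 GB.
Lower bound: ⌈48/12⌉ = 4 USB sticks.
A packing using 4 USB sticks:
  USB stick 1: 8 + 4 = 12
  USB stick 2: 8 + 4 = 12
  USB stick 3: 7 + 4 + 1 = 12
  USB stick 4: 7 + 3 + 1 + 1 = 12
This matches the lower bound, so 4 is optimal.

4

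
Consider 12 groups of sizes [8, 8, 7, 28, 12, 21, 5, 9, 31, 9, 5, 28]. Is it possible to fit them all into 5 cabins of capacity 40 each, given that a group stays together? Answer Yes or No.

A valid assignment using 5 cabins:
  cabin 1: 31 + 9 = 40
  cabin 2: 28 + 12 = 40
  cabin 3: 28 + 9 = 37
  cabin 4: 21 + 8 + 8 = 37
  cabin 5: 7 + 5 + 5 = 17
Every load is within 40, so 5 cabins suffice.

Yes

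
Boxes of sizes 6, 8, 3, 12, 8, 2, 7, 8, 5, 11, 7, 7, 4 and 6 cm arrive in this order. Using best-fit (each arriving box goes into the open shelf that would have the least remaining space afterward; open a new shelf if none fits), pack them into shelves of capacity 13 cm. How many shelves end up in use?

  6 → shelf 1 (new)  [load 6/13]
  8 → shelf 2 (new)  [load 8/13]
  3 → shelf 2  [load 11/13]
  12 → shelf 3 (new)  [load 12/13]
  8 → shelf 4 (new)  [load 8/13]
  2 → shelf 2  [load 13/13]
  7 → shelf 1  [load 13/13]
  8 → shelf 5 (new)  [load 8/13]
  5 → shelf 4  [load 13/13]
  11 → shelf 6 (new)  [load 11/13]
  7 → shelf 7 (new)  [load 7/13]
  7 → shelf 8 (new)  [load 7/13]
  4 → shelf 5  [load 12/13]
  6 → shelf 7  [load 13/13]
8 shelves opened.

8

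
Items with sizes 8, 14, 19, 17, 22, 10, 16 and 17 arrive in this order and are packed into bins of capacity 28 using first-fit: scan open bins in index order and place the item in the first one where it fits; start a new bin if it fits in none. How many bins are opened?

  8 → bin 1 (new)  [load 8/28]
  14 → bin 1  [load 22/28]
  19 → bin 2 (new)  [load 19/28]
  17 → bin 3 (new)  [load 17/28]
  22 → bin 4 (new)  [load 22/28]
  10 → bin 3  [load 27/28]
  16 → bin 5 (new)  [load 16/28]
  17 → bin 6 (new)  [load 17/28]
6 bins opened.

6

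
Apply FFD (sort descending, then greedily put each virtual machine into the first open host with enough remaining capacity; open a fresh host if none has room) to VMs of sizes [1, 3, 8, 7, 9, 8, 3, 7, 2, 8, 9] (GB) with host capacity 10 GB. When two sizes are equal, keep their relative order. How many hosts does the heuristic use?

7

Sorted descending: 9, 9, 8, 8, 8, 7, 7, 3, 3, 2, 1.
  9 → host 1 (new)  [load 9/10]
  9 → host 2 (new)  [load 9/10]
  8 → host 3 (new)  [load 8/10]
  8 → host 4 (new)  [load 8/10]
  8 → host 5 (new)  [load 8/10]
  7 → host 6 (new)  [load 7/10]
  7 → host 7 (new)  [load 7/10]
  3 → host 6  [load 10/10]
  3 → host 7  [load 10/10]
  2 → host 3  [load 10/10]
  1 → host 1  [load 10/10]
7 hosts opened.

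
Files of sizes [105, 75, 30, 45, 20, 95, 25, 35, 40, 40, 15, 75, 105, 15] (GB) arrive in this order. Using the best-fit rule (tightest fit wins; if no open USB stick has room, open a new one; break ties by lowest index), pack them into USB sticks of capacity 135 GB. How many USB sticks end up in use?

6

  105 → USB stick 1 (new)  [load 105/135]
  75 → USB stick 2 (new)  [load 75/135]
  30 → USB stick 1  [load 135/135]
  45 → USB stick 2  [load 120/135]
  20 → USB stick 3 (new)  [load 20/135]
  95 → USB stick 3  [load 115/135]
  25 → USB stick 4 (new)  [load 25/135]
  35 → USB stick 4  [load 60/135]
  40 → USB stick 4  [load 100/135]
  40 → USB stick 5 (new)  [load 40/135]
  15 → USB stick 2  [load 135/135]
  75 → USB stick 5  [load 115/135]
  105 → USB stick 6 (new)  [load 105/135]
  15 → USB stick 3  [load 130/135]
6 USB sticks opened.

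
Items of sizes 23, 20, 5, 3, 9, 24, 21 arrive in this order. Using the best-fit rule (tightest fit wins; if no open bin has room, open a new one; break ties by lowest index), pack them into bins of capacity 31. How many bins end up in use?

4

  23 → bin 1 (new)  [load 23/31]
  20 → bin 2 (new)  [load 20/31]
  5 → bin 1  [load 28/31]
  3 → bin 1  [load 31/31]
  9 → bin 2  [load 29/31]
  24 → bin 3 (new)  [load 24/31]
  21 → bin 4 (new)  [load 21/31]
4 bins opened.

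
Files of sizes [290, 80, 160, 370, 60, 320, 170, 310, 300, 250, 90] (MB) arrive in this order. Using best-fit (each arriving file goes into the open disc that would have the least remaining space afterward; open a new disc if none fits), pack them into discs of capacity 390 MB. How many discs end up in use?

7

  290 → disc 1 (new)  [load 290/390]
  80 → disc 1  [load 370/390]
  160 → disc 2 (new)  [load 160/390]
  370 → disc 3 (new)  [load 370/390]
  60 → disc 2  [load 220/390]
  320 → disc 4 (new)  [load 320/390]
  170 → disc 2  [load 390/390]
  310 → disc 5 (new)  [load 310/390]
  300 → disc 6 (new)  [load 300/390]
  250 → disc 7 (new)  [load 250/390]
  90 → disc 6  [load 390/390]
7 discs opened.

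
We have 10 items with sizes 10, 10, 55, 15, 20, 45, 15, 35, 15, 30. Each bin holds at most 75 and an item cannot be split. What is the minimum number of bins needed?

Total = 55 + 45 + 35 + 30 + 20 + 15 + 15 + 15 + 10 + 10 = 250.
Lower bound: ⌈250/75⌉ = 4 bins.
A packing using 4 bins:
  bin 1: 55 + 20 = 75
  bin 2: 45 + 30 = 75
  bin 3: 35 + 15 + 15 + 10 = 75
  bin 4: 15 + 10 = 25
This matches the lower bound, so 4 is optimal.

4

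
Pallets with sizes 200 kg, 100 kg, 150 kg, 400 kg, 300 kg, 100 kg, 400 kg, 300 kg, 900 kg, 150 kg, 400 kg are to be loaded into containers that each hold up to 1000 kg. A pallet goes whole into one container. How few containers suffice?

Total = 900 + 400 + 400 + 400 + 300 + 300 + 200 + 150 + 150 + 100 + 100 = 3400 kg.
Lower bound: ⌈3400/1000⌉ = 4 containers.
A packing using 4 containers:
  container 1: 900 + 100 = 1000
  container 2: 400 + 400 + 200 = 1000
  container 3: 400 + 300 + 300 = 1000
  container 4: 150 + 150 + 100 = 400
This matches the lower bound, so 4 is optimal.

4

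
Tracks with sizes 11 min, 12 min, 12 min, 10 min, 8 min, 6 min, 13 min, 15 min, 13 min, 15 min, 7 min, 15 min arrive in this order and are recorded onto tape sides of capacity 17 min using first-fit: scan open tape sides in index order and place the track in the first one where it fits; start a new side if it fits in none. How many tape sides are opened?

  11 → side 1 (new)  [load 11/17]
  12 → side 2 (new)  [load 12/17]
  12 → side 3 (new)  [load 12/17]
  10 → side 4 (new)  [load 10/17]
  8 → side 5 (new)  [load 8/17]
  6 → side 1  [load 17/17]
  13 → side 6 (new)  [load 13/17]
  15 → side 7 (new)  [load 15/17]
  13 → side 8 (new)  [load 13/17]
  15 → side 9 (new)  [load 15/17]
  7 → side 4  [load 17/17]
  15 → side 10 (new)  [load 15/17]
10 tape sides opened.

10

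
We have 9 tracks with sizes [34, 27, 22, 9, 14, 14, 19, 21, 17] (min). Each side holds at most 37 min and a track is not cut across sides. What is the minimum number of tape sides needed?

5

Total = 34 + 27 + 22 + 21 + 19 + 17 + 14 + 14 + 9 = 177 min.
Lower bound: ⌈177/37⌉ = 5 tape sides.
A packing using 5 tape sides:
  side 1: 34 = 34
  side 2: 27 + 9 = 36
  side 3: 22 + 14 = 36
  side 4: 21 + 14 = 35
  side 5: 19 + 17 = 36
This matches the lower bound, so 5 is optimal.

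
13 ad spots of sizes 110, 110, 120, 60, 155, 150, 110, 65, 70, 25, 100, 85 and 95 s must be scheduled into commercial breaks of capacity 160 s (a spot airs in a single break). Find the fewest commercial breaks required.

9

Total = 155 + 150 + 120 + 110 + 110 + 110 + 100 + 95 + 85 + 70 + 65 + 60 + 25 = 1255 s.
Lower bound: ⌈1255/160⌉ = 8 commercial breaks.
Also, 9 ad spots each exceed 80 s, and no two of those can share a break, so at least 9 commercial breaks are needed.
A packing using 9 commercial breaks:
  break 1: 155 = 155
  break 2: 150 = 150
  break 3: 120 + 25 = 145
  break 4: 110 = 110
  break 5: 110 = 110
  break 6: 110 = 110
  break 7: 100 + 60 = 160
  break 8: 95 + 65 = 160
  break 9: 85 + 70 = 155
This matches the lower bound, so 9 is optimal.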